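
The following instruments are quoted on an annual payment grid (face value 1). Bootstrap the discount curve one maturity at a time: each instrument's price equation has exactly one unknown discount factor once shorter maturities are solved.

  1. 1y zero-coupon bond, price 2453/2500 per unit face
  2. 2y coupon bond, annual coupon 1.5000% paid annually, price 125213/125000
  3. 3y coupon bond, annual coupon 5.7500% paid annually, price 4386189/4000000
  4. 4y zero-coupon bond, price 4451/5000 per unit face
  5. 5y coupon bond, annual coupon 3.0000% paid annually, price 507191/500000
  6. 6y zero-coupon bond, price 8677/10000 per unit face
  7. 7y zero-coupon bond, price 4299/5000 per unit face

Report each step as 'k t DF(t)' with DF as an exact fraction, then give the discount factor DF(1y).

step 1 [1y] zero: DF = P = 2453/2500 ≈ 0.981200
step 2 [2y] bond c/1=3/200: DF=(125213/125000 − 3/200·(0.981200))/(1+3/200) = 2431/2500 ≈ 0.972400
step 3 [3y] bond c/1=23/400: DF=(4386189/4000000 − 23/400·(0.981200+0.972400))/(1+23/400) = 9307/10000 ≈ 0.930700
step 4 [4y] zero: DF = P = 4451/5000 ≈ 0.890200
step 5 [5y] bond c/1=3/100: DF=(507191/500000 − 3/100·(0.981200+0.972400+0.930700+0.890200))/(1+3/100) = 8749/10000 ≈ 0.874900
step 6 [6y] zero: DF = P = 8677/10000 ≈ 0.867700
step 7 [7y] zero: DF = P = 4299/5000 ≈ 0.859800

1 1 2453/2500
2 2 2431/2500
3 3 9307/10000
4 4 4451/5000
5 5 8749/10000
6 6 8677/10000
7 7 4299/5000
DF(1y) = 2453/2500 ≈ 0.981200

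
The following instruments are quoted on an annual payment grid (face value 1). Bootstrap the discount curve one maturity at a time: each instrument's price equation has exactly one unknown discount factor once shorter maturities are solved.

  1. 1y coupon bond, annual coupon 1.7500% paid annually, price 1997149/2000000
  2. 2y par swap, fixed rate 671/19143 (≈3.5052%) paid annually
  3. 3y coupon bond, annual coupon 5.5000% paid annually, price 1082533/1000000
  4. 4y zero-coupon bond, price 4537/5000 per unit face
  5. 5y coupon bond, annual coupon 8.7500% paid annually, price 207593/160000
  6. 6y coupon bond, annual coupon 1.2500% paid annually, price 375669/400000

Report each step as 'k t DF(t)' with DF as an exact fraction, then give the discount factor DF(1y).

step 1 [1y] bond c/1=7/400: DF=(1997149/2000000 − 7/400·(0))/(1+7/400) = 4907/5000 ≈ 0.981400
step 2 [2y] swap r/1=671/19143: DF=(1 − 671/19143·(0.981400))/(1+671/19143) = 9329/10000 ≈ 0.932900
step 3 [3y] bond c/1=11/200: DF=(1082533/1000000 − 11/200·(0.981400+0.932900))/(1+11/200) = 9263/10000 ≈ 0.926300
step 4 [4y] zero: DF = P = 4537/5000 ≈ 0.907400
step 5 [5y] bond c/1=7/80: DF=(207593/160000 − 7/80·(0.981400+0.932900+0.926300+0.907400))/(1+7/80) = 1783/2000 ≈ 0.891500
step 6 [6y] bond c/1=1/80: DF=(375669/400000 − 1/80·(0.981400+0.932900+0.926300+0.907400+0.891500))/(1+1/80) = 8703/10000 ≈ 0.870300

1 1 4907/5000
2 2 9329/10000
3 3 9263/10000
4 4 4537/5000
5 5 1783/2000
6 6 8703/10000
DF(1y) = 4907/5000 ≈ 0.981400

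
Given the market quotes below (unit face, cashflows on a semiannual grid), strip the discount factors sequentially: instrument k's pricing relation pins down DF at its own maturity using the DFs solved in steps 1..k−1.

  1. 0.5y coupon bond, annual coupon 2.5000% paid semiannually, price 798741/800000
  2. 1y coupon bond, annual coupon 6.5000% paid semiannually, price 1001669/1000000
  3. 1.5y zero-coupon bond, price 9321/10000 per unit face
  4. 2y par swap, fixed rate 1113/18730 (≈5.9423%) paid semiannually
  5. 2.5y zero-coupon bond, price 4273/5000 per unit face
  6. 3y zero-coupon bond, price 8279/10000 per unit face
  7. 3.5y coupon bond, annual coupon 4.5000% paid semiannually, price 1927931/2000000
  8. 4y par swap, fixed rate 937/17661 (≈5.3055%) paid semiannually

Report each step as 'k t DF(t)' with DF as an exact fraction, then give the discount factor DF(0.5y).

1 1/2 9861/10000
2 1 9391/10000
3 3/2 9321/10000
4 2 8887/10000
5 5/2 4273/5000
6 3 8279/10000
7 7/2 8233/10000
8 4 4063/5000
DF(0.5y) = 9861/10000 ≈ 0.986100

step 1 [0.5y] bond c/2=1/80: DF=(798741/800000 − 1/80·(0))/(1+1/80) = 9861/10000 ≈ 0.986100
step 2 [1y] bond c/2=13/400: DF=(1001669/1000000 − 13/400·(0.986100))/(1+13/400) = 9391/10000 ≈ 0.939100
step 3 [1.5y] zero: DF = P = 9321/10000 ≈ 0.932100
step 4 [2y] swap r/2=1113/37460: DF=(1 − 1113/37460·(0.986100+0.939100+0.932100))/(1+1113/37460) = 8887/10000 ≈ 0.888700
step 5 [2.5y] zero: DF = P = 4273/5000 ≈ 0.854600
step 6 [3y] zero: DF = P = 8279/10000 ≈ 0.827900
step 7 [3.5y] bond c/2=9/400: DF=(1927931/2000000 − 9/400·(0.986100+0.939100+0.932100+0.888700+0.854600+0.827900))/(1+9/400) = 8233/10000 ≈ 0.823300
step 8 [4y] swap r/2=937/35322: DF=(1 − 937/35322·(0.986100+0.939100+0.932100+0.888700+0.854600+0.827900+0.823300))/(1+937/35322) = 4063/5000 ≈ 0.812600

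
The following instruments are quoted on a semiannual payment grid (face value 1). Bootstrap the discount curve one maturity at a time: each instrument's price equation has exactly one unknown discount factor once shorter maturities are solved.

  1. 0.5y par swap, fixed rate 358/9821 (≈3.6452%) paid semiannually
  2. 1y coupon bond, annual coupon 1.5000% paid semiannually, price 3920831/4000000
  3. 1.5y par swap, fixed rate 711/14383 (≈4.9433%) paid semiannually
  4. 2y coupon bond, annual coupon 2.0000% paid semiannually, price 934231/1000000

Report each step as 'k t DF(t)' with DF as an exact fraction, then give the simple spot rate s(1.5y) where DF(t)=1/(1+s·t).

1 1/2 9821/10000
2 1 1207/1250
3 3/2 9289/10000
4 2 1793/2000
s(1.5y) = (1/(9289/10000) − 1)/(3/2) = 474/9289 ≈ 5.1028%

step 1 [0.5y] swap r/2=179/9821: DF=(1 − 179/9821·(0))/(1+179/9821) = 9821/10000 ≈ 0.982100
step 2 [1y] bond c/2=3/400: DF=(3920831/4000000 − 3/400·(0.982100))/(1+3/400) = 1207/1250 ≈ 0.965600
step 3 [1.5y] swap r/2=711/28766: DF=(1 − 711/28766·(0.982100+0.965600))/(1+711/28766) = 9289/10000 ≈ 0.928900
step 4 [2y] bond c/2=1/100: DF=(934231/1000000 − 1/100·(0.982100+0.965600+0.928900))/(1+1/100) = 1793/2000 ≈ 0.896500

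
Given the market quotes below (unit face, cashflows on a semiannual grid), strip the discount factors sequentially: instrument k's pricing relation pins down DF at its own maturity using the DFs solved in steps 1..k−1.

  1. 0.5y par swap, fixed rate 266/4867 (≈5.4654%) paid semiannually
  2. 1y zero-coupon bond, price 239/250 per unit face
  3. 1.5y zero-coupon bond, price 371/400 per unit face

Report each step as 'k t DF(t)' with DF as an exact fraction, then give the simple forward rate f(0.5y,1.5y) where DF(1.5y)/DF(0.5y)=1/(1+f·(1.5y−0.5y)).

step 1 [0.5y] swap r/2=133/4867: DF=(1 − 133/4867·(0))/(1+133/4867) = 4867/5000 ≈ 0.973400
step 2 [1y] zero: DF = P = 239/250 ≈ 0.956000
step 3 [1.5y] zero: DF = P = 371/400 ≈ 0.927500

1 1/2 4867/5000
2 1 239/250
3 3/2 371/400
f(0.5y,1.5y) = ((4867/5000)/(371/400) − 1)/(1) = 459/9275 ≈ 4.9488%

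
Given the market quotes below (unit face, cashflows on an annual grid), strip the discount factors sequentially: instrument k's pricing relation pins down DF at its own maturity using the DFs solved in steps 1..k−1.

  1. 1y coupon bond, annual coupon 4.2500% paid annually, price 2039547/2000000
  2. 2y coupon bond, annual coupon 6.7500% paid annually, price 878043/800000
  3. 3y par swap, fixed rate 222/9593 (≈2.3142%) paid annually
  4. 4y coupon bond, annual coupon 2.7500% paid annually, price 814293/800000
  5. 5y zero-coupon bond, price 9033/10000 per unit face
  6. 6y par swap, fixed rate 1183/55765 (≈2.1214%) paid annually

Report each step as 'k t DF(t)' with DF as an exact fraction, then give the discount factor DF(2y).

step 1 [1y] bond c/1=17/400: DF=(2039547/2000000 − 17/400·(0))/(1+17/400) = 4891/5000 ≈ 0.978200
step 2 [2y] bond c/1=27/400: DF=(878043/800000 − 27/400·(0.978200))/(1+27/400) = 9663/10000 ≈ 0.966300
step 3 [3y] swap r/1=222/9593: DF=(1 − 222/9593·(0.978200+0.966300))/(1+222/9593) = 4667/5000 ≈ 0.933400
step 4 [4y] bond c/1=11/400: DF=(814293/800000 − 11/400·(0.978200+0.966300+0.933400))/(1+11/400) = 571/625 ≈ 0.913600
step 5 [5y] zero: DF = P = 9033/10000 ≈ 0.903300
step 6 [6y] swap r/1=1183/55765: DF=(1 − 1183/55765·(0.978200+0.966300+0.933400+0.913600+0.903300))/(1+1183/55765) = 8817/10000 ≈ 0.881700

1 1 4891/5000
2 2 9663/10000
3 3 4667/5000
4 4 571/625
5 5 9033/10000
6 6 8817/10000
DF(2y) = 9663/10000 ≈ 0.966300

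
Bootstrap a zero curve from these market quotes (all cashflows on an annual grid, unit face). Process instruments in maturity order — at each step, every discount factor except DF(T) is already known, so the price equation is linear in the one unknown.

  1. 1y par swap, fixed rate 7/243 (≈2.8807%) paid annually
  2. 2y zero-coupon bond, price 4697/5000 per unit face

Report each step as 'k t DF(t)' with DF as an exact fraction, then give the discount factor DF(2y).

step 1 [1y] swap r/1=7/243: DF=(1 − 7/243·(0))/(1+7/243) = 243/250 ≈ 0.972000
step 2 [2y] zero: DF = P = 4697/5000 ≈ 0.939400

1 1 243/250
2 2 4697/5000
DF(2y) = 4697/5000 ≈ 0.939400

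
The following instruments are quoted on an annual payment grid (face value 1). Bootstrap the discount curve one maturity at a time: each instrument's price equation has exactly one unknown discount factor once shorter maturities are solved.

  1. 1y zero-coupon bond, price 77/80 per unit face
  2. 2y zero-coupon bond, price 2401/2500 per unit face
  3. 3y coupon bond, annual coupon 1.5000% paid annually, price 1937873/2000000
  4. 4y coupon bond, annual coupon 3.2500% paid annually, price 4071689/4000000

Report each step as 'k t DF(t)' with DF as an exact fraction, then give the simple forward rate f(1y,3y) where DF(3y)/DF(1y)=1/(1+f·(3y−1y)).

1 1 77/80
2 2 2401/2500
3 3 4631/5000
4 4 4481/5000
f(1y,3y) = ((77/80)/(4631/5000) − 1)/(2) = 33/1684 ≈ 1.9596%

step 1 [1y] zero: DF = P = 77/80 ≈ 0.962500
step 2 [2y] zero: DF = P = 2401/2500 ≈ 0.960400
step 3 [3y] bond c/1=3/200: DF=(1937873/2000000 − 3/200·(0.962500+0.960400))/(1+3/200) = 4631/5000 ≈ 0.926200
step 4 [4y] bond c/1=13/400: DF=(4071689/4000000 − 13/400·(0.962500+0.960400+0.926200))/(1+13/400) = 4481/5000 ≈ 0.896200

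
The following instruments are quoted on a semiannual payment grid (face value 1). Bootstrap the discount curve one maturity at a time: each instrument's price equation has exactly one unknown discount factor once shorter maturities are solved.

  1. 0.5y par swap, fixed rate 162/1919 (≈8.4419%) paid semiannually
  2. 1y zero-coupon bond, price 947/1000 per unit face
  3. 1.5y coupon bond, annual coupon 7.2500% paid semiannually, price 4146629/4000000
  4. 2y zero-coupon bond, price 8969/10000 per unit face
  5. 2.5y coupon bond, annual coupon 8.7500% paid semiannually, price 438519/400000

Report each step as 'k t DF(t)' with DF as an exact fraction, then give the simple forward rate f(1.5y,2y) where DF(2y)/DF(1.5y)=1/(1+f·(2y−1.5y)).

step 1 [0.5y] swap r/2=81/1919: DF=(1 − 81/1919·(0))/(1+81/1919) = 1919/2000 ≈ 0.959500
step 2 [1y] zero: DF = P = 947/1000 ≈ 0.947000
step 3 [1.5y] bond c/2=29/800: DF=(4146629/4000000 − 29/800·(0.959500+0.947000))/(1+29/800) = 9337/10000 ≈ 0.933700
step 4 [2y] zero: DF = P = 8969/10000 ≈ 0.896900
step 5 [2.5y] bond c/2=7/160: DF=(438519/400000 − 7/160·(0.959500+0.947000+0.933700+0.896900))/(1+7/160) = 8937/10000 ≈ 0.893700

1 1/2 1919/2000
2 1 947/1000
3 3/2 9337/10000
4 2 8969/10000
5 5/2 8937/10000
f(1.5y,2y) = ((9337/10000)/(8969/10000) − 1)/(1/2) = 736/8969 ≈ 8.2060%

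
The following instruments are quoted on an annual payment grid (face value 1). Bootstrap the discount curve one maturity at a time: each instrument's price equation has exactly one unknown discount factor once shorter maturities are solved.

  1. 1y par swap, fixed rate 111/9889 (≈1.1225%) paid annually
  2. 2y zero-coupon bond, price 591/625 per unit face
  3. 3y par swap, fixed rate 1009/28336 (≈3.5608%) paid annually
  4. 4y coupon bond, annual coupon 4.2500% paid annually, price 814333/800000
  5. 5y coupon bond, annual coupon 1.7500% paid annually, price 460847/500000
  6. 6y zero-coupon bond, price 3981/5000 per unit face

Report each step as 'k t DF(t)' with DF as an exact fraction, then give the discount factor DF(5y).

1 1 9889/10000
2 2 591/625
3 3 8991/10000
4 4 8609/10000
5 5 8423/10000
6 6 3981/5000
DF(5y) = 8423/10000 ≈ 0.842300

step 1 [1y] swap r/1=111/9889: DF=(1 − 111/9889·(0))/(1+111/9889) = 9889/10000 ≈ 0.988900
step 2 [2y] zero: DF = P = 591/625 ≈ 0.945600
step 3 [3y] swap r/1=1009/28336: DF=(1 − 1009/28336·(0.988900+0.945600))/(1+1009/28336) = 8991/10000 ≈ 0.899100
step 4 [4y] bond c/1=17/400: DF=(814333/800000 − 17/400·(0.988900+0.945600+0.899100))/(1+17/400) = 8609/10000 ≈ 0.860900
step 5 [5y] bond c/1=7/400: DF=(460847/500000 − 7/400·(0.988900+0.945600+0.899100+0.860900))/(1+7/400) = 8423/10000 ≈ 0.842300
step 6 [6y] zero: DF = P = 3981/5000 ≈ 0.796200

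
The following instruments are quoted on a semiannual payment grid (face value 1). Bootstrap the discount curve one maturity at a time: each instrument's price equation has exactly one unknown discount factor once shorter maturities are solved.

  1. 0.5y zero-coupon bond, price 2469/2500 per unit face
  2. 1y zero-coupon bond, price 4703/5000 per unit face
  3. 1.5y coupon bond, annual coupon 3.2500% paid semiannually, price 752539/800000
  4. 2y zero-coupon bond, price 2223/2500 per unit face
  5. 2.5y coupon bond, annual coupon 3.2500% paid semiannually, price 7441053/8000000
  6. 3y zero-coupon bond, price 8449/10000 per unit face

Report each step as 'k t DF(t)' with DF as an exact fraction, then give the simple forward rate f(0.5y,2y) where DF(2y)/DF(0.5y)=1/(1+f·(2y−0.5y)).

1 1/2 2469/2500
2 1 4703/5000
3 3/2 2237/2500
4 2 2223/2500
5 5/2 8559/10000
6 3 8449/10000
f(0.5y,2y) = ((2469/2500)/(2223/2500) − 1)/(3/2) = 164/2223 ≈ 7.3774%

step 1 [0.5y] zero: DF = P = 2469/2500 ≈ 0.987600
step 2 [1y] zero: DF = P = 4703/5000 ≈ 0.940600
step 3 [1.5y] bond c/2=13/800: DF=(752539/800000 − 13/800·(0.987600+0.940600))/(1+13/800) = 2237/2500 ≈ 0.894800
step 4 [2y] zero: DF = P = 2223/2500 ≈ 0.889200
step 5 [2.5y] bond c/2=13/800: DF=(7441053/8000000 − 13/800·(0.987600+0.940600+0.894800+0.889200))/(1+13/800) = 8559/10000 ≈ 0.855900
step 6 [3y] zero: DF = P = 8449/10000 ≈ 0.844900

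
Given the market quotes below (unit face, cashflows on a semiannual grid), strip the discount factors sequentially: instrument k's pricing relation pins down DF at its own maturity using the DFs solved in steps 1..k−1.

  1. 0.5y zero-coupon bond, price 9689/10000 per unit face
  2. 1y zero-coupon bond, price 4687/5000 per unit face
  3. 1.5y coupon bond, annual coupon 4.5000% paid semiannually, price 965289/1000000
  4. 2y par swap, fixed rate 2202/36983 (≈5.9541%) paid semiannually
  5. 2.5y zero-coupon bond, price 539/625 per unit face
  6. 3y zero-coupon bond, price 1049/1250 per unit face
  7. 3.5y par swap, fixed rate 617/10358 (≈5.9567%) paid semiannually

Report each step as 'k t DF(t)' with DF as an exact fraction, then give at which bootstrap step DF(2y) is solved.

1 1/2 9689/10000
2 1 4687/5000
3 3/2 9021/10000
4 2 8899/10000
5 5/2 539/625
6 3 1049/1250
7 7/2 8149/10000
DF(2y) is solved at step 4

step 1 [0.5y] zero: DF = P = 9689/10000 ≈ 0.968900
step 2 [1y] zero: DF = P = 4687/5000 ≈ 0.937400
step 3 [1.5y] bond c/2=9/400: DF=(965289/1000000 − 9/400·(0.968900+0.937400))/(1+9/400) = 9021/10000 ≈ 0.902100
step 4 [2y] swap r/2=1101/36983: DF=(1 − 1101/36983·(0.968900+0.937400+0.902100))/(1+1101/36983) = 8899/10000 ≈ 0.889900
step 5 [2.5y] zero: DF = P = 539/625 ≈ 0.862400
step 6 [3y] zero: DF = P = 1049/1250 ≈ 0.839200
step 7 [3.5y] swap r/2=617/20716: DF=(1 − 617/20716·(0.968900+0.937400+0.902100+0.889900+0.862400+0.839200))/(1+617/20716) = 8149/10000 ≈ 0.814900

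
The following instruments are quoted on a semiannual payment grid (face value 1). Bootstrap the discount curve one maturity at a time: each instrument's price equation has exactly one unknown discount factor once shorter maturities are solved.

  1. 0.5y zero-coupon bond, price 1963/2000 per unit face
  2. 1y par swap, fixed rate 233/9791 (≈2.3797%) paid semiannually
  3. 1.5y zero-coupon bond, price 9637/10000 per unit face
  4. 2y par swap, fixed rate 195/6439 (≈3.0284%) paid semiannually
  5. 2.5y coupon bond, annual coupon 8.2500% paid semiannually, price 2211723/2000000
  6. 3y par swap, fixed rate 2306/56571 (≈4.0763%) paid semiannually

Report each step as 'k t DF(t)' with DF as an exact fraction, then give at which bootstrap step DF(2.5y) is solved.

step 1 [0.5y] zero: DF = P = 1963/2000 ≈ 0.981500
step 2 [1y] swap r/2=233/19582: DF=(1 − 233/19582·(0.981500))/(1+233/19582) = 9767/10000 ≈ 0.976700
step 3 [1.5y] zero: DF = P = 9637/10000 ≈ 0.963700
step 4 [2y] swap r/2=195/12878: DF=(1 − 195/12878·(0.981500+0.976700+0.963700))/(1+195/12878) = 1883/2000 ≈ 0.941500
step 5 [2.5y] bond c/2=33/800: DF=(2211723/2000000 − 33/800·(0.981500+0.976700+0.963700+0.941500))/(1+33/800) = 909/1000 ≈ 0.909000
step 6 [3y] swap r/2=1153/56571: DF=(1 − 1153/56571·(0.981500+0.976700+0.963700+0.941500+0.909000))/(1+1153/56571) = 8847/10000 ≈ 0.884700

1 1/2 1963/2000
2 1 9767/10000
3 3/2 9637/10000
4 2 1883/2000
5 5/2 909/1000
6 3 8847/10000
DF(2.5y) is solved at step 5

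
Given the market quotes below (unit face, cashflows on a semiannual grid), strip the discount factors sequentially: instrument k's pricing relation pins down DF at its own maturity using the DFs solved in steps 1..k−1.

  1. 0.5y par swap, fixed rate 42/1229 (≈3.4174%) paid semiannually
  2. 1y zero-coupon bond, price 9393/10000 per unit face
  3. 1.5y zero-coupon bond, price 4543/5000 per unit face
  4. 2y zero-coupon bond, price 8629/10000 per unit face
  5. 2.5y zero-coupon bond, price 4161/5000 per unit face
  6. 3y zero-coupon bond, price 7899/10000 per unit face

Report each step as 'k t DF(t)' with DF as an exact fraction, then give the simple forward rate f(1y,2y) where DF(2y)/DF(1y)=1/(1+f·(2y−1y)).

1 1/2 1229/1250
2 1 9393/10000
3 3/2 4543/5000
4 2 8629/10000
5 5/2 4161/5000
6 3 7899/10000
f(1y,2y) = ((9393/10000)/(8629/10000) − 1)/(1) = 764/8629 ≈ 8.8539%

step 1 [0.5y] swap r/2=21/1229: DF=(1 − 21/1229·(0))/(1+21/1229) = 1229/1250 ≈ 0.983200
step 2 [1y] zero: DF = P = 9393/10000 ≈ 0.939300
step 3 [1.5y] zero: DF = P = 4543/5000 ≈ 0.908600
step 4 [2y] zero: DF = P = 8629/10000 ≈ 0.862900
step 5 [2.5y] zero: DF = P = 4161/5000 ≈ 0.832200
step 6 [3y] zero: DF = P = 7899/10000 ≈ 0.789900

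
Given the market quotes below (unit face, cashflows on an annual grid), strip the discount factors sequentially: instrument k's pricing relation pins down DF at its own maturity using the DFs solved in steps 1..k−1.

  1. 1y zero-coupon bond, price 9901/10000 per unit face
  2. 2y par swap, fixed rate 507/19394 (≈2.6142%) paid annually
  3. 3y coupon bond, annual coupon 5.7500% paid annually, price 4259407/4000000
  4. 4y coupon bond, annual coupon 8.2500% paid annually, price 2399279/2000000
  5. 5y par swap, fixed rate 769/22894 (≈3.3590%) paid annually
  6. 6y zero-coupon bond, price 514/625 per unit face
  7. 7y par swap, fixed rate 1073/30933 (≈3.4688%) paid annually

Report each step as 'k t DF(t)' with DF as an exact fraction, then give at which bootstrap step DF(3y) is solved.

step 1 [1y] zero: DF = P = 9901/10000 ≈ 0.990100
step 2 [2y] swap r/1=507/19394: DF=(1 − 507/19394·(0.990100))/(1+507/19394) = 9493/10000 ≈ 0.949300
step 3 [3y] bond c/1=23/400: DF=(4259407/4000000 − 23/400·(0.990100+0.949300))/(1+23/400) = 1803/2000 ≈ 0.901500
step 4 [4y] bond c/1=33/400: DF=(2399279/2000000 − 33/400·(0.990100+0.949300+0.901500))/(1+33/400) = 8917/10000 ≈ 0.891700
step 5 [5y] swap r/1=769/22894: DF=(1 − 769/22894·(0.990100+0.949300+0.901500+0.891700))/(1+769/22894) = 4231/5000 ≈ 0.846200
step 6 [6y] zero: DF = P = 514/625 ≈ 0.822400
step 7 [7y] swap r/1=1073/30933: DF=(1 − 1073/30933·(0.990100+0.949300+0.901500+0.891700+0.846200+0.822400))/(1+1073/30933) = 3927/5000 ≈ 0.785400

1 1 9901/10000
2 2 9493/10000
3 3 1803/2000
4 4 8917/10000
5 5 4231/5000
6 6 514/625
7 7 3927/5000
DF(3y) is solved at step 3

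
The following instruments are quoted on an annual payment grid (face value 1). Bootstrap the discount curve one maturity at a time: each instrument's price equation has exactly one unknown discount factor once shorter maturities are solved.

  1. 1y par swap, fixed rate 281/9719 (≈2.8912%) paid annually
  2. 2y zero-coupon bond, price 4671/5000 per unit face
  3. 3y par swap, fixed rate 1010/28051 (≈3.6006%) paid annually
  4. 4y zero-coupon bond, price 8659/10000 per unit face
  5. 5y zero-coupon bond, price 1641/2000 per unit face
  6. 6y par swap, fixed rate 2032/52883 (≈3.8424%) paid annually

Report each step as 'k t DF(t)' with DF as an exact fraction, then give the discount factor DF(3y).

1 1 9719/10000
2 2 4671/5000
3 3 899/1000
4 4 8659/10000
5 5 1641/2000
6 6 498/625
DF(3y) = 899/1000 ≈ 0.899000

step 1 [1y] swap r/1=281/9719: DF=(1 − 281/9719·(0))/(1+281/9719) = 9719/10000 ≈ 0.971900
step 2 [2y] zero: DF = P = 4671/5000 ≈ 0.934200
step 3 [3y] swap r/1=1010/28051: DF=(1 − 1010/28051·(0.971900+0.934200))/(1+1010/28051) = 899/1000 ≈ 0.899000
step 4 [4y] zero: DF = P = 8659/10000 ≈ 0.865900
step 5 [5y] zero: DF = P = 1641/2000 ≈ 0.820500
step 6 [6y] swap r/1=2032/52883: DF=(1 − 2032/52883·(0.971900+0.934200+0.899000+0.865900+0.820500))/(1+2032/52883) = 498/625 ≈ 0.796800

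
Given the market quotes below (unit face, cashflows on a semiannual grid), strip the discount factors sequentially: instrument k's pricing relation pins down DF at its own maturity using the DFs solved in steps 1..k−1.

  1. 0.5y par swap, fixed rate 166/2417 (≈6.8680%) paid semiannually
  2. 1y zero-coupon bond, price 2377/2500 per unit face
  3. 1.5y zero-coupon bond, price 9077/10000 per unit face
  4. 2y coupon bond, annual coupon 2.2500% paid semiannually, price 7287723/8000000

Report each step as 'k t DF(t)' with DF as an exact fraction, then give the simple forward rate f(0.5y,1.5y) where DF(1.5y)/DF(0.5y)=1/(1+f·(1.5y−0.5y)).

step 1 [0.5y] swap r/2=83/2417: DF=(1 − 83/2417·(0))/(1+83/2417) = 2417/2500 ≈ 0.966800
step 2 [1y] zero: DF = P = 2377/2500 ≈ 0.950800
step 3 [1.5y] zero: DF = P = 9077/10000 ≈ 0.907700
step 4 [2y] bond c/2=9/800: DF=(7287723/8000000 − 9/800·(0.966800+0.950800+0.907700))/(1+9/800) = 4347/5000 ≈ 0.869400

1 1/2 2417/2500
2 1 2377/2500
3 3/2 9077/10000
4 2 4347/5000
f(0.5y,1.5y) = ((2417/2500)/(9077/10000) − 1)/(1) = 591/9077 ≈ 6.5110%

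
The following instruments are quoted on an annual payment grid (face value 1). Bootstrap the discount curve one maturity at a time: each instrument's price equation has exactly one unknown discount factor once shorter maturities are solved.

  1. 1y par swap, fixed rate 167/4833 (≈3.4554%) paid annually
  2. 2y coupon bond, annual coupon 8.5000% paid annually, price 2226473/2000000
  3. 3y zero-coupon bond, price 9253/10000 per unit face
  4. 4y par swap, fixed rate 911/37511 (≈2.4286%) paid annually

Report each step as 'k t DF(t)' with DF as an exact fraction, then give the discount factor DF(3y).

step 1 [1y] swap r/1=167/4833: DF=(1 − 167/4833·(0))/(1+167/4833) = 4833/5000 ≈ 0.966600
step 2 [2y] bond c/1=17/200: DF=(2226473/2000000 − 17/200·(0.966600))/(1+17/200) = 9503/10000 ≈ 0.950300
step 3 [3y] zero: DF = P = 9253/10000 ≈ 0.925300
step 4 [4y] swap r/1=911/37511: DF=(1 − 911/37511·(0.966600+0.950300+0.925300))/(1+911/37511) = 9089/10000 ≈ 0.908900

1 1 4833/5000
2 2 9503/10000
3 3 9253/10000
4 4 9089/10000
DF(3y) = 9253/10000 ≈ 0.925300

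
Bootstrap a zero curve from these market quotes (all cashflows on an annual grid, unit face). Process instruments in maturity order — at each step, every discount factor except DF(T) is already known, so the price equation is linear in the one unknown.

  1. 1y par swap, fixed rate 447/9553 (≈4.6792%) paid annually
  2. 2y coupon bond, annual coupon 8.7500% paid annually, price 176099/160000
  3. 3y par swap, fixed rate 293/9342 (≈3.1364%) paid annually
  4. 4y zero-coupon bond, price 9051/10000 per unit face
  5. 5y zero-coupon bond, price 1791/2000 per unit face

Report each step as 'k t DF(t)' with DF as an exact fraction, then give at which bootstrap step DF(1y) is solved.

1 1 9553/10000
2 2 1169/1250
3 3 9121/10000
4 4 9051/10000
5 5 1791/2000
DF(1y) is solved at step 1

step 1 [1y] swap r/1=447/9553: DF=(1 − 447/9553·(0))/(1+447/9553) = 9553/10000 ≈ 0.955300
step 2 [2y] bond c/1=7/80: DF=(176099/160000 − 7/80·(0.955300))/(1+7/80) = 1169/1250 ≈ 0.935200
step 3 [3y] swap r/1=293/9342: DF=(1 − 293/9342·(0.955300+0.935200))/(1+293/9342) = 9121/10000 ≈ 0.912100
step 4 [4y] zero: DF = P = 9051/10000 ≈ 0.905100
step 5 [5y] zero: DF = P = 1791/2000 ≈ 0.895500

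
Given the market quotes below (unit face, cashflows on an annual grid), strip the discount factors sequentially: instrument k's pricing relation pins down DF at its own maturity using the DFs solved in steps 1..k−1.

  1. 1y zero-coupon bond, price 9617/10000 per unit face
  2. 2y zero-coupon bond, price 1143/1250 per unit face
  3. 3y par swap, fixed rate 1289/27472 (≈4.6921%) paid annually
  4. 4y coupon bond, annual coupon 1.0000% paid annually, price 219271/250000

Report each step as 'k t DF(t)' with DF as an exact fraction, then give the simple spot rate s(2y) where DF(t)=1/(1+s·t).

1 1 9617/10000
2 2 1143/1250
3 3 8711/10000
4 4 2103/2500
s(2y) = (1/(1143/1250) − 1)/(2) = 107/2286 ≈ 4.6807%

step 1 [1y] zero: DF = P = 9617/10000 ≈ 0.961700
step 2 [2y] zero: DF = P = 1143/1250 ≈ 0.914400
step 3 [3y] swap r/1=1289/27472: DF=(1 − 1289/27472·(0.961700+0.914400))/(1+1289/27472) = 8711/10000 ≈ 0.871100
step 4 [4y] bond c/1=1/100: DF=(219271/250000 − 1/100·(0.961700+0.914400+0.871100))/(1+1/100) = 2103/2500 ≈ 0.841200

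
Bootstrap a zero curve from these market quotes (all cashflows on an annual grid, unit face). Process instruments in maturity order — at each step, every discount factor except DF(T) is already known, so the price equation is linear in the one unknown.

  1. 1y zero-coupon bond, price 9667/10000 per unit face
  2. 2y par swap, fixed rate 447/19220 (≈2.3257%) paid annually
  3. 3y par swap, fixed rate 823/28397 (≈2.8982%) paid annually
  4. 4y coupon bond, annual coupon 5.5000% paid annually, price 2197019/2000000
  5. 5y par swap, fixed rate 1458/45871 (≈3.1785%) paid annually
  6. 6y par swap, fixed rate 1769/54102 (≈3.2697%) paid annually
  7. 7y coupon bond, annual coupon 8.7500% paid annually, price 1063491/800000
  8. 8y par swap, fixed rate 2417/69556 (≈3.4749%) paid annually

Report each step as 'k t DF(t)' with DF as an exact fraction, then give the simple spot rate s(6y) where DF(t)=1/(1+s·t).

1 1 9667/10000
2 2 9553/10000
3 3 9177/10000
4 4 2233/2500
5 5 4271/5000
6 6 8231/10000
7 7 7871/10000
8 8 7583/10000
s(6y) = (1/(8231/10000) − 1)/(6) = 1769/49386 ≈ 3.5820%

step 1 [1y] zero: DF = P = 9667/10000 ≈ 0.966700
step 2 [2y] swap r/1=447/19220: DF=(1 − 447/19220·(0.966700))/(1+447/19220) = 9553/10000 ≈ 0.955300
step 3 [3y] swap r/1=823/28397: DF=(1 − 823/28397·(0.966700+0.955300))/(1+823/28397) = 9177/10000 ≈ 0.917700
step 4 [4y] bond c/1=11/200: DF=(2197019/2000000 − 11/200·(0.966700+0.955300+0.917700))/(1+11/200) = 2233/2500 ≈ 0.893200
step 5 [5y] swap r/1=1458/45871: DF=(1 − 1458/45871·(0.966700+0.955300+0.917700+0.893200))/(1+1458/45871) = 4271/5000 ≈ 0.854200
step 6 [6y] swap r/1=1769/54102: DF=(1 − 1769/54102·(0.966700+0.955300+0.917700+0.893200+0.854200))/(1+1769/54102) = 8231/10000 ≈ 0.823100
step 7 [7y] bond c/1=7/80: DF=(1063491/800000 − 7/80·(0.966700+0.955300+0.917700+0.893200+0.854200+0.823100))/(1+7/80) = 7871/10000 ≈ 0.787100
step 8 [8y] swap r/1=2417/69556: DF=(1 − 2417/69556·(0.966700+0.955300+0.917700+0.893200+0.854200+0.823100+0.787100))/(1+2417/69556) = 7583/10000 ≈ 0.758300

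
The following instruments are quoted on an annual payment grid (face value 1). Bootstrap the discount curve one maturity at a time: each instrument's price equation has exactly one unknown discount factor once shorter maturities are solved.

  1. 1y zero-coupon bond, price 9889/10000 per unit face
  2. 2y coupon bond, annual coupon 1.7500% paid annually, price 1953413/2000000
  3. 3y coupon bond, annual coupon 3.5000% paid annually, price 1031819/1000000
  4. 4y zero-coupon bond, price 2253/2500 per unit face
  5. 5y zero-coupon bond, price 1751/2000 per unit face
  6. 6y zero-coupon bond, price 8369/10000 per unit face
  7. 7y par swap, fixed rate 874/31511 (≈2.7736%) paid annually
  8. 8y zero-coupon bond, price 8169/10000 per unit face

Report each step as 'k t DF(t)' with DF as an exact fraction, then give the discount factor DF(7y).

step 1 [1y] zero: DF = P = 9889/10000 ≈ 0.988900
step 2 [2y] bond c/1=7/400: DF=(1953413/2000000 − 7/400·(0.988900))/(1+7/400) = 9429/10000 ≈ 0.942900
step 3 [3y] bond c/1=7/200: DF=(1031819/1000000 − 7/200·(0.988900+0.942900))/(1+7/200) = 2329/2500 ≈ 0.931600
step 4 [4y] zero: DF = P = 2253/2500 ≈ 0.901200
step 5 [5y] zero: DF = P = 1751/2000 ≈ 0.875500
step 6 [6y] zero: DF = P = 8369/10000 ≈ 0.836900
step 7 [7y] swap r/1=874/31511: DF=(1 − 874/31511·(0.988900+0.942900+0.931600+0.901200+0.875500+0.836900))/(1+874/31511) = 2063/2500 ≈ 0.825200
step 8 [8y] zero: DF = P = 8169/10000 ≈ 0.816900

1 1 9889/10000
2 2 9429/10000
3 3 2329/2500
4 4 2253/2500
5 5 1751/2000
6 6 8369/10000
7 7 2063/2500
8 8 8169/10000
DF(7y) = 2063/2500 ≈ 0.825200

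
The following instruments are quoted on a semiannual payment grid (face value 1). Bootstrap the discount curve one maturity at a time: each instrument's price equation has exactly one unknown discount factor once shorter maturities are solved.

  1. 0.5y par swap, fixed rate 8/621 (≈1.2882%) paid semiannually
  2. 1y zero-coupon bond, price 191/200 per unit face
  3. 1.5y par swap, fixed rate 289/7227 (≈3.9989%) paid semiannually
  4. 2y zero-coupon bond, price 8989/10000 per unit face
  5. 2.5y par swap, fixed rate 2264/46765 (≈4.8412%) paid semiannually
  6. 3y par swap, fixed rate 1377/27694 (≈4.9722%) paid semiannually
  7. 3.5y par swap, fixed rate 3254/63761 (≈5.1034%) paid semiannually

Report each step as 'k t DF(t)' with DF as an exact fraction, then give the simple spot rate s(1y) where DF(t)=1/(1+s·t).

step 1 [0.5y] swap r/2=4/621: DF=(1 − 4/621·(0))/(1+4/621) = 621/625 ≈ 0.993600
step 2 [1y] zero: DF = P = 191/200 ≈ 0.955000
step 3 [1.5y] swap r/2=289/14454: DF=(1 − 289/14454·(0.993600+0.955000))/(1+289/14454) = 4711/5000 ≈ 0.942200
step 4 [2y] zero: DF = P = 8989/10000 ≈ 0.898900
step 5 [2.5y] swap r/2=1132/46765: DF=(1 − 1132/46765·(0.993600+0.955000+0.942200+0.898900))/(1+1132/46765) = 2217/2500 ≈ 0.886800
step 6 [3y] swap r/2=1377/55388: DF=(1 − 1377/55388·(0.993600+0.955000+0.942200+0.898900+0.886800))/(1+1377/55388) = 8623/10000 ≈ 0.862300
step 7 [3.5y] swap r/2=1627/63761: DF=(1 − 1627/63761·(0.993600+0.955000+0.942200+0.898900+0.886800+0.862300))/(1+1627/63761) = 8373/10000 ≈ 0.837300

1 1/2 621/625
2 1 191/200
3 3/2 4711/5000
4 2 8989/10000
5 5/2 2217/2500
6 3 8623/10000
7 7/2 8373/10000
s(1y) = (1/(191/200) − 1)/(1) = 9/191 ≈ 4.7120%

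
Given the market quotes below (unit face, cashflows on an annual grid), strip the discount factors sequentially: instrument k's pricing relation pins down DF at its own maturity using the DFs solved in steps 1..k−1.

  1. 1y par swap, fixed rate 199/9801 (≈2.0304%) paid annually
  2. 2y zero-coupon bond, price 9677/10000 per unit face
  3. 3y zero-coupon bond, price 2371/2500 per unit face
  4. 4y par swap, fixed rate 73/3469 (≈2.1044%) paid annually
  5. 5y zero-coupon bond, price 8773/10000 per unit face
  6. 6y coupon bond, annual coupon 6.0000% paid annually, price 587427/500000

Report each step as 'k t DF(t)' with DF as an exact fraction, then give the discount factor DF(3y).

1 1 9801/10000
2 2 9677/10000
3 3 2371/2500
4 4 9197/10000
5 5 8773/10000
6 6 8427/10000
DF(3y) = 2371/2500 ≈ 0.948400

step 1 [1y] swap r/1=199/9801: DF=(1 − 199/9801·(0))/(1+199/9801) = 9801/10000 ≈ 0.980100
step 2 [2y] zero: DF = P = 9677/10000 ≈ 0.967700
step 3 [3y] zero: DF = P = 2371/2500 ≈ 0.948400
step 4 [4y] swap r/1=73/3469: DF=(1 − 73/3469·(0.980100+0.967700+0.948400))/(1+73/3469) = 9197/10000 ≈ 0.919700
step 5 [5y] zero: DF = P = 8773/10000 ≈ 0.877300
step 6 [6y] bond c/1=3/50: DF=(587427/500000 − 3/50·(0.980100+0.967700+0.948400+0.919700+0.877300))/(1+3/50) = 8427/10000 ≈ 0.842700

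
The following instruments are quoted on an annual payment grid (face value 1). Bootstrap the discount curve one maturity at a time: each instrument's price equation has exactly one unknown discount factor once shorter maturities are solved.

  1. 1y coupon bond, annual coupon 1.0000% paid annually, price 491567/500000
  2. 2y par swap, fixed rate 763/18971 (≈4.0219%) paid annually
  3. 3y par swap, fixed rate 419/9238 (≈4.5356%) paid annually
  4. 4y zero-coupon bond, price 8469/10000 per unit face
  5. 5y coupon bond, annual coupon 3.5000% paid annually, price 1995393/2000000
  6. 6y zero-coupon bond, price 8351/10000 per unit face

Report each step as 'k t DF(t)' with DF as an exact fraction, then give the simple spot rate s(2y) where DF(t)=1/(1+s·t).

step 1 [1y] bond c/1=1/100: DF=(491567/500000 − 1/100·(0))/(1+1/100) = 4867/5000 ≈ 0.973400
step 2 [2y] swap r/1=763/18971: DF=(1 − 763/18971·(0.973400))/(1+763/18971) = 9237/10000 ≈ 0.923700
step 3 [3y] swap r/1=419/9238: DF=(1 − 419/9238·(0.973400+0.923700))/(1+419/9238) = 8743/10000 ≈ 0.874300
step 4 [4y] zero: DF = P = 8469/10000 ≈ 0.846900
step 5 [5y] bond c/1=7/200: DF=(1995393/2000000 − 7/200·(0.973400+0.923700+0.874300+0.846900))/(1+7/200) = 526/625 ≈ 0.841600
step 6 [6y] zero: DF = P = 8351/10000 ≈ 0.835100

1 1 4867/5000
2 2 9237/10000
3 3 8743/10000
4 4 8469/10000
5 5 526/625
6 6 8351/10000
s(2y) = (1/(9237/10000) − 1)/(2) = 763/18474 ≈ 4.1301%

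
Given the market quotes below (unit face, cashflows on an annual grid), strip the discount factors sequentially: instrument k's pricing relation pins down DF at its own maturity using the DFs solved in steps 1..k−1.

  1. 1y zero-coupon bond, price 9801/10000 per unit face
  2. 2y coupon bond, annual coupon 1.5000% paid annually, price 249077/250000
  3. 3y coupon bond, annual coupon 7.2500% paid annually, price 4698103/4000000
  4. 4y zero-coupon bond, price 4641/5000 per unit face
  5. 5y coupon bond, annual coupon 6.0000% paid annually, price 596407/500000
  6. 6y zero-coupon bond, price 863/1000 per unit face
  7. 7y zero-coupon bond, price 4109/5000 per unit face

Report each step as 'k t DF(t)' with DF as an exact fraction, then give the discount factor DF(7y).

1 1 9801/10000
2 2 9671/10000
3 3 1927/2000
4 4 4641/5000
5 5 227/250
6 6 863/1000
7 7 4109/5000
DF(7y) = 4109/5000 ≈ 0.821800

step 1 [1y] zero: DF = P = 9801/10000 ≈ 0.980100
step 2 [2y] bond c/1=3/200: DF=(249077/250000 − 3/200·(0.980100))/(1+3/200) = 9671/10000 ≈ 0.967100
step 3 [3y] bond c/1=29/400: DF=(4698103/4000000 − 29/400·(0.980100+0.967100))/(1+29/400) = 1927/2000 ≈ 0.963500
step 4 [4y] zero: DF = P = 4641/5000 ≈ 0.928200
step 5 [5y] bond c/1=3/50: DF=(596407/500000 − 3/50·(0.980100+0.967100+0.963500+0.928200))/(1+3/50) = 227/250 ≈ 0.908000
step 6 [6y] zero: DF = P = 863/1000 ≈ 0.863000
step 7 [7y] zero: DF = P = 4109/5000 ≈ 0.821800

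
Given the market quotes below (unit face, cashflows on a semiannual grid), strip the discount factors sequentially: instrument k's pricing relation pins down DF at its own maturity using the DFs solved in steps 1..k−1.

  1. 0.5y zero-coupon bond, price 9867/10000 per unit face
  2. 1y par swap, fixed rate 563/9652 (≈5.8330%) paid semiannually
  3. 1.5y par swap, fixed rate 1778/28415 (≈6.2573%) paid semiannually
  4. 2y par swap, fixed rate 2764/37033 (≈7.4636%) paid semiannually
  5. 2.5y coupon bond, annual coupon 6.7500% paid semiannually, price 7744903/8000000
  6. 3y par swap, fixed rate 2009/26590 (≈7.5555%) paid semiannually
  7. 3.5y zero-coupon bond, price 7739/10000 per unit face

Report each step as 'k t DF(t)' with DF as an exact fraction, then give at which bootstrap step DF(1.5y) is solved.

1 1/2 9867/10000
2 1 9437/10000
3 3/2 9111/10000
4 2 4309/5000
5 5/2 2039/2500
6 3 7991/10000
7 7/2 7739/10000
DF(1.5y) is solved at step 3

step 1 [0.5y] zero: DF = P = 9867/10000 ≈ 0.986700
step 2 [1y] swap r/2=563/19304: DF=(1 − 563/19304·(0.986700))/(1+563/19304) = 9437/10000 ≈ 0.943700
step 3 [1.5y] swap r/2=889/28415: DF=(1 − 889/28415·(0.986700+0.943700))/(1+889/28415) = 9111/10000 ≈ 0.911100
step 4 [2y] swap r/2=1382/37033: DF=(1 − 1382/37033·(0.986700+0.943700+0.911100))/(1+1382/37033) = 4309/5000 ≈ 0.861800
step 5 [2.5y] bond c/2=27/800: DF=(7744903/8000000 − 27/800·(0.986700+0.943700+0.911100+0.861800))/(1+27/800) = 2039/2500 ≈ 0.815600
step 6 [3y] swap r/2=2009/53180: DF=(1 − 2009/53180·(0.986700+0.943700+0.911100+0.861800+0.815600))/(1+2009/53180) = 7991/10000 ≈ 0.799100
step 7 [3.5y] zero: DF = P = 7739/10000 ≈ 0.773900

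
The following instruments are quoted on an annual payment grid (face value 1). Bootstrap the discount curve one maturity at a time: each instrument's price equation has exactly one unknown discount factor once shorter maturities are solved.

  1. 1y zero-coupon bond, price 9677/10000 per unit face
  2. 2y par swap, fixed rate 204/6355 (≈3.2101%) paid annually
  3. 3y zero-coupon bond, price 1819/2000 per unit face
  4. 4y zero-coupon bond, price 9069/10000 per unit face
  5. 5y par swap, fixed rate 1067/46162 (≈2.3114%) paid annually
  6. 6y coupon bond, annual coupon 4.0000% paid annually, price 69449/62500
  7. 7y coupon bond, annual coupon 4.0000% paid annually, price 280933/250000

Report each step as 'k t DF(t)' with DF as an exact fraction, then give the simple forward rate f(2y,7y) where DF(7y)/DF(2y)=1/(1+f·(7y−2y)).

1 1 9677/10000
2 2 2347/2500
3 3 1819/2000
4 4 9069/10000
5 5 8933/10000
6 6 8909/10000
7 7 8687/10000
f(2y,7y) = ((2347/2500)/(8687/10000) − 1)/(5) = 701/43435 ≈ 1.6139%

step 1 [1y] zero: DF = P = 9677/10000 ≈ 0.967700
step 2 [2y] swap r/1=204/6355: DF=(1 − 204/6355·(0.967700))/(1+204/6355) = 2347/2500 ≈ 0.938800
step 3 [3y] zero: DF = P = 1819/2000 ≈ 0.909500
step 4 [4y] zero: DF = P = 9069/10000 ≈ 0.906900
step 5 [5y] swap r/1=1067/46162: DF=(1 − 1067/46162·(0.967700+0.938800+0.909500+0.906900))/(1+1067/46162) = 8933/10000 ≈ 0.893300
step 6 [6y] bond c/1=1/25: DF=(69449/62500 − 1/25·(0.967700+0.938800+0.909500+0.906900+0.893300))/(1+1/25) = 8909/10000 ≈ 0.890900
step 7 [7y] bond c/1=1/25: DF=(280933/250000 − 1/25·(0.967700+0.938800+0.909500+0.906900+0.893300+0.890900))/(1+1/25) = 8687/10000 ≈ 0.868700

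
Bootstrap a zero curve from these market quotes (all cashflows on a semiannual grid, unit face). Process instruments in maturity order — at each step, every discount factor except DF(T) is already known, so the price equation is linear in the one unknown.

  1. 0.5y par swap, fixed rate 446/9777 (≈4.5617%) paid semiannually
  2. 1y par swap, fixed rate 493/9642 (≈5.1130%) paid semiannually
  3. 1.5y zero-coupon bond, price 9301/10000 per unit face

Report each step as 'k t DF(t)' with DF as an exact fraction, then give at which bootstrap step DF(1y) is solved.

1 1/2 9777/10000
2 1 9507/10000
3 3/2 9301/10000
DF(1y) is solved at step 2

step 1 [0.5y] swap r/2=223/9777: DF=(1 − 223/9777·(0))/(1+223/9777) = 9777/10000 ≈ 0.977700
step 2 [1y] swap r/2=493/19284: DF=(1 − 493/19284·(0.977700))/(1+493/19284) = 9507/10000 ≈ 0.950700
step 3 [1.5y] zero: DF = P = 9301/10000 ≈ 0.930100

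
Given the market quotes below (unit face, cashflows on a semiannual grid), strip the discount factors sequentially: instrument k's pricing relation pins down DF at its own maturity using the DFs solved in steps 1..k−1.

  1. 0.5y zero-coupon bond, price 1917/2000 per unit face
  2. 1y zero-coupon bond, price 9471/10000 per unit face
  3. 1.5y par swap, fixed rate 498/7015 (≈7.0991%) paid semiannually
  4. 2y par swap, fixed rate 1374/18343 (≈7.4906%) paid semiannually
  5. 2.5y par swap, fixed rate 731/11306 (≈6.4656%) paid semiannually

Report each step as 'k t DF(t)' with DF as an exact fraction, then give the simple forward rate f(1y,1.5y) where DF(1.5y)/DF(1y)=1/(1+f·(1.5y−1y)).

step 1 [0.5y] zero: DF = P = 1917/2000 ≈ 0.958500
step 2 [1y] zero: DF = P = 9471/10000 ≈ 0.947100
step 3 [1.5y] swap r/2=249/7015: DF=(1 − 249/7015·(0.958500+0.947100))/(1+249/7015) = 2251/2500 ≈ 0.900400
step 4 [2y] swap r/2=687/18343: DF=(1 − 687/18343·(0.958500+0.947100+0.900400))/(1+687/18343) = 4313/5000 ≈ 0.862600
step 5 [2.5y] swap r/2=731/22612: DF=(1 − 731/22612·(0.958500+0.947100+0.900400+0.862600))/(1+731/22612) = 4269/5000 ≈ 0.853800

1 1/2 1917/2000
2 1 9471/10000
3 3/2 2251/2500
4 2 4313/5000
5 5/2 4269/5000
f(1y,1.5y) = ((9471/10000)/(2251/2500) − 1)/(1/2) = 467/4502 ≈ 10.3732%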